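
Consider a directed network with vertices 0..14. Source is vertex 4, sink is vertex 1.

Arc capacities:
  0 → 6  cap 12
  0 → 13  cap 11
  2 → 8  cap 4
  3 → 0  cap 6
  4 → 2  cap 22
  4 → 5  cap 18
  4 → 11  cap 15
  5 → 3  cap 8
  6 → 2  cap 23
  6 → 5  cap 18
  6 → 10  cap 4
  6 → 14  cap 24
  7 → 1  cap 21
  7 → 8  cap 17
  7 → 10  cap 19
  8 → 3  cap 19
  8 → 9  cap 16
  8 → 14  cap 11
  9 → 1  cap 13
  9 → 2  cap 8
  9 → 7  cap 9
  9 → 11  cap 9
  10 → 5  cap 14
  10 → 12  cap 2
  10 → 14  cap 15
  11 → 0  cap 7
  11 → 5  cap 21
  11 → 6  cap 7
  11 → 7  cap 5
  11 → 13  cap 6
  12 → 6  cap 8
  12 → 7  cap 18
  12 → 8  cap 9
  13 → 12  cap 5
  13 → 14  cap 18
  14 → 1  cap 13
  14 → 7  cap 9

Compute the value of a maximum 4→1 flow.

augment #1: 4→11→7→1 bottleneck 5, total now 5
augment #2: 4→2→8→9→1 bottleneck 4, total now 9
augment #3: 4→11→6→14→1 bottleneck 7, total now 16
augment #4: 4→11→13→14→1 bottleneck 3, total now 19
augment #5: 4→5→3→0→6→14→1 bottleneck 3, total now 22
augment #6: 4→5→3→0→6→14→7→1 bottleneck 3, total now 25

Maximum flow value: 25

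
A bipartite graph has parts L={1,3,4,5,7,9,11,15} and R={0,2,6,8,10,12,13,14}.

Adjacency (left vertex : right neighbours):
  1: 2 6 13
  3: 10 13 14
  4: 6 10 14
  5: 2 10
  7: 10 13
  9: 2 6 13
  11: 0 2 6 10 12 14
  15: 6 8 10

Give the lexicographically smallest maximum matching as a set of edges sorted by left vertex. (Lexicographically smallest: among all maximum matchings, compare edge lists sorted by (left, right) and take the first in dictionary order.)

|M| = 7 (so the lex-smallest maximum matching has 7 edges)
process left vertices in ascending order; for each, take the smallest-labelled available neighbour that still permits 7 edges overall, or leave it unmatched if none does
lex-smallest matching: {1-2, 3-10, 4-14, 7-13, 9-6, 11-0, 15-8}

Lex-smallest maximum matching: {(1,2), (3,10), (4,14), (7,13), (9,6), (11,0), (15,8)}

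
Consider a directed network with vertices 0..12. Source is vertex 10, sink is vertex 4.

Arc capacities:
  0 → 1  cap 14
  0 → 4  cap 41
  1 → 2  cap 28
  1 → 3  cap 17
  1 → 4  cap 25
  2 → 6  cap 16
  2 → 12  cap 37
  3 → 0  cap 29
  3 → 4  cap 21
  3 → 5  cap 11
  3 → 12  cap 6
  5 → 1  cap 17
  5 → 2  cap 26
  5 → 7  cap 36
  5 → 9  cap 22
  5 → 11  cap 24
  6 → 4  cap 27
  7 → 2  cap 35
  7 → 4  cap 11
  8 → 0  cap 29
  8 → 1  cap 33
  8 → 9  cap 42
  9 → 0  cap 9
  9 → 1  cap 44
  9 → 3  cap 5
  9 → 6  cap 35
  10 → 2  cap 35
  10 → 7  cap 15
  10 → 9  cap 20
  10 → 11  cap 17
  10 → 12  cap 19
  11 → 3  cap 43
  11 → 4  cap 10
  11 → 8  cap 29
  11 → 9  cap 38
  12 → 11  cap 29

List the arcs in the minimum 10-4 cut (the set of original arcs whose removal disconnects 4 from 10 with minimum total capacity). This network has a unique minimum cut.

Min-cut arcs: {(2,6), (7,4), (10,9), (10,11), (12,11)} (total capacity 93)

augment #1: 10→7→4 push 11
augment #2: 10→11→4 push 10
augment #3: 10→2→6→4 push 16
augment #4: 10→9→0→4 push 9
augment #5: 10→9→1→4 push 11
augment #6: 10→11→3→4 push 7
augment #7: 10→12→11→3→4 push 14
augment #8: 10→12→11→3→0→4 push 5
augment #9: 10→2→12→11→3→0→4 push 10
max flow = 93; residual-reachable set from 10 gives S-side
cut edges (S→T): {(2,6), (7,4), (10,9), (10,11), (12,11)} total cap 93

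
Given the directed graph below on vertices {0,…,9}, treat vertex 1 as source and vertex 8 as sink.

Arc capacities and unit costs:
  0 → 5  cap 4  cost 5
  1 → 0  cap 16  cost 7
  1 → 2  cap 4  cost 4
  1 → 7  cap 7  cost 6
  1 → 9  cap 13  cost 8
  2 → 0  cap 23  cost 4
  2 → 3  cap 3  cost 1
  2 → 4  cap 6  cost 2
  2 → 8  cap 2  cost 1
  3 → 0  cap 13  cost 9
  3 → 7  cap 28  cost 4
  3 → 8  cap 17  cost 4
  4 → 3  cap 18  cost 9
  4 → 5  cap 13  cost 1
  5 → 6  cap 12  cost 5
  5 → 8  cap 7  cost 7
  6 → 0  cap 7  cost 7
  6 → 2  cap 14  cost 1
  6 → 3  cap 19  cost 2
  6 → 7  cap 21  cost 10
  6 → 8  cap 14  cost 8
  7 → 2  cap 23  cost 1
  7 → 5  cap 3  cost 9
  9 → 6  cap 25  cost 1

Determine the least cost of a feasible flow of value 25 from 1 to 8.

shortest-cost path #1: 1→2→8 push 2 @ unit cost 5 (adds 10)
shortest-cost path #2: 1→2→3→8 push 2 @ unit cost 9 (adds 18)
shortest-cost path #3: 1→7→2→3→8 push 1 @ unit cost 12 (adds 12)
shortest-cost path #4: 1→9→6→3→8 push 13 @ unit cost 15 (adds 195)
shortest-cost path #5: 1→7→2→4→5→8 push 6 @ unit cost 17 (adds 102)
shortest-cost path #6: 1→0→5→8 push 1 @ unit cost 19 (adds 19)
total cost = 356

Minimum cost for 25 units: 356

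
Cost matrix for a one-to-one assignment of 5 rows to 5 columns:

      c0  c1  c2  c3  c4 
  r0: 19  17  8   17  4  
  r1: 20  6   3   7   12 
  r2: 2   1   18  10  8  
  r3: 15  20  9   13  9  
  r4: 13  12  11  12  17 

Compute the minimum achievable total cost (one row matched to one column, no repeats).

Minimum assignment cost: 33

optimal assignment: row0→col4 (cost 4), row1→col1 (cost 6), row2→col0 (cost 2), row3→col2 (cost 9), row4→col3 (cost 12)
total = 4 + 6 + 2 + 9 + 12 = 33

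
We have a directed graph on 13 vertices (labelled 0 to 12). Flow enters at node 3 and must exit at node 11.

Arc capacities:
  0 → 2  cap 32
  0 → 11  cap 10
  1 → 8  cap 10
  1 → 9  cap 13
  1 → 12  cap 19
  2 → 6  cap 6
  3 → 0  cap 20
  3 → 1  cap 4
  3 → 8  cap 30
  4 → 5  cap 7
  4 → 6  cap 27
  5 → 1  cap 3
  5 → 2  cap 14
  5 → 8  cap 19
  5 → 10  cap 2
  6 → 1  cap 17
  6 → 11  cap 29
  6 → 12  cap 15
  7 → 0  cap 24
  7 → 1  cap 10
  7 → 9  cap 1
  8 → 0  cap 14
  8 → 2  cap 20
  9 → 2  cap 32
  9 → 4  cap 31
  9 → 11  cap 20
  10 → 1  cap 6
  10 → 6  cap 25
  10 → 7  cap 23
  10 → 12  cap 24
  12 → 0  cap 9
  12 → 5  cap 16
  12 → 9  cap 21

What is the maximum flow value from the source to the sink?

augment #1: 3→0→11 bottleneck 10, total now 10
augment #2: 3→1→9→11 bottleneck 4, total now 14
augment #3: 3→0→2→6→11 bottleneck 6, total now 20

Maximum flow value: 20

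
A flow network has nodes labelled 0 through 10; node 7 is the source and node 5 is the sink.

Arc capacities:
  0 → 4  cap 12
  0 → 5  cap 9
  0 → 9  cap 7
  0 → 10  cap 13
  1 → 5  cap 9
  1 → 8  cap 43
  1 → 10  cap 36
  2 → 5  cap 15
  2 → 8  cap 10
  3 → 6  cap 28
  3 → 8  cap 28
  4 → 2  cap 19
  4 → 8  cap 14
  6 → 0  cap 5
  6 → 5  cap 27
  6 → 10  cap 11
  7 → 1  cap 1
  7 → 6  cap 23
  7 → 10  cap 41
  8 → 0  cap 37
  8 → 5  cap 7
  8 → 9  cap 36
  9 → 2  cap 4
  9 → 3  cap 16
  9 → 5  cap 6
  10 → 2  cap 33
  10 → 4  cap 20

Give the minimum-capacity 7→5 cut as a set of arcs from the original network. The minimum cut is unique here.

Min-cut arcs: {(2,5), (2,8), (4,8), (7,1), (7,6)} (total capacity 63)

augment #1: 7→1→5 push 1
augment #2: 7→6→5 push 23
augment #3: 7→10→2→5 push 15
augment #4: 7→10→2→8→5 push 7
augment #5: 7→10→2→8→0→5 push 3
augment #6: 7→10→4→8→0→5 push 6
augment #7: 7→10→4→8→9→5 push 6
augment #8: 7→10→4→8→9→3→6→5 push 2
max flow = 63; residual-reachable set from 7 gives S-side
cut edges (S→T): {(2,5), (2,8), (4,8), (7,1), (7,6)} total cap 63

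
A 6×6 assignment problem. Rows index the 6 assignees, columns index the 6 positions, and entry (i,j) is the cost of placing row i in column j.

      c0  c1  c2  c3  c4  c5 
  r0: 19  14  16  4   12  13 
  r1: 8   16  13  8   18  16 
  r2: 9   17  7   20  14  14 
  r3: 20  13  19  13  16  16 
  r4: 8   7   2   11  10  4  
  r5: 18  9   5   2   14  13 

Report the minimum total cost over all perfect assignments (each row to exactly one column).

Minimum assignment cost: 46

optimal assignment: row0→col4 (cost 12), row1→col0 (cost 8), row2→col2 (cost 7), row3→col1 (cost 13), row4→col5 (cost 4), row5→col3 (cost 2)
total = 12 + 8 + 7 + 13 + 4 + 2 = 46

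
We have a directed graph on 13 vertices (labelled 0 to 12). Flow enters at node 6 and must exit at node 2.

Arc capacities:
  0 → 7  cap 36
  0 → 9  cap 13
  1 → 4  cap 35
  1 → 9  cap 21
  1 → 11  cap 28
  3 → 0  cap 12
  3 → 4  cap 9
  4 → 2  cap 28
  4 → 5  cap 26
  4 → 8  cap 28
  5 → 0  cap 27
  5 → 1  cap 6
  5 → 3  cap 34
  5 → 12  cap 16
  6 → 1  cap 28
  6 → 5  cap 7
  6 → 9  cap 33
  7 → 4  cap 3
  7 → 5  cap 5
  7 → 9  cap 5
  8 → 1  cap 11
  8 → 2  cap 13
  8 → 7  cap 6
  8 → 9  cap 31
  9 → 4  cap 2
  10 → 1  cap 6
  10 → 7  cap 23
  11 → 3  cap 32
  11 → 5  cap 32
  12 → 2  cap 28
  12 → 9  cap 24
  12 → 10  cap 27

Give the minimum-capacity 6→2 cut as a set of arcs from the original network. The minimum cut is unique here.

Min-cut arcs: {(6,1), (6,5), (9,4)} (total capacity 37)

augment #1: 6→1→4→2 push 28
augment #2: 6→5→12→2 push 7
augment #3: 6→9→4→8→2 push 2
max flow = 37; residual-reachable set from 6 gives S-side
cut edges (S→T): {(6,1), (6,5), (9,4)} total cap 37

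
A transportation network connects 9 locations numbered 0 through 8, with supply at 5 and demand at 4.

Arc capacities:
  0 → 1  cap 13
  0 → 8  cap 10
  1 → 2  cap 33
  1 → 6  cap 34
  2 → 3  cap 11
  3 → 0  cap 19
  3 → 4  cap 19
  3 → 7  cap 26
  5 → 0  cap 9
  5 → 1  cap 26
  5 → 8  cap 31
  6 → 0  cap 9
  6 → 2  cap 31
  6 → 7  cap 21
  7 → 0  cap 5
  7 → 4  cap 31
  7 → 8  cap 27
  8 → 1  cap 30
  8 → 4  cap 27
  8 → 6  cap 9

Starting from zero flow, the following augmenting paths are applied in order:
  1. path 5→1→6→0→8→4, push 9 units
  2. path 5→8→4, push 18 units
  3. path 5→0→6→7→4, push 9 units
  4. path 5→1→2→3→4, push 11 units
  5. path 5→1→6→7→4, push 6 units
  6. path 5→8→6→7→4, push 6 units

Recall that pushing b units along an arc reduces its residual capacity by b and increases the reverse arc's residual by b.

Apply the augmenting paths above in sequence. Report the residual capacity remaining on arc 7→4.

after path 1 (5→1→6→0→8→4, push 9): res(7,4)=31
after path 2 (5→8→4, push 18): res(7,4)=31
after path 3 (5→0→6→7→4, push 9): res(7,4)=22
after path 4 (5→1→2→3→4, push 11): res(7,4)=22
after path 5 (5→1→6→7→4, push 6): res(7,4)=16
after path 6 (5→8→6→7→4, push 6): res(7,4)=10

Residual capacity of (7,4): 10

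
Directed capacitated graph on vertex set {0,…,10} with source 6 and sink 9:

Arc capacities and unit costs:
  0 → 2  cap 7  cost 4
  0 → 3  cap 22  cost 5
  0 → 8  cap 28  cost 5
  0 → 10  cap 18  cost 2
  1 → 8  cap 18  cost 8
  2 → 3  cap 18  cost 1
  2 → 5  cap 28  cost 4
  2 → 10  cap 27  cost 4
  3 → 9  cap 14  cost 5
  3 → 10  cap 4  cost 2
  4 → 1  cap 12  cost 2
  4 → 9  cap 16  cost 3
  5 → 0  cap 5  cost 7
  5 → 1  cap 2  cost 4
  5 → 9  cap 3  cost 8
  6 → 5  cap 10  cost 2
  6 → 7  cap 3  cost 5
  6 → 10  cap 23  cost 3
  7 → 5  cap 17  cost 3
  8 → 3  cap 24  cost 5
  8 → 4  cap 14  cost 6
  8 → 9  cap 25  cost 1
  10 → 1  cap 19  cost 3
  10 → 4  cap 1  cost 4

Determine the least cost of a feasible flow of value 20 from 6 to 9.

shortest-cost path #1: 6→10→4→9 push 1 @ unit cost 10 (adds 10)
shortest-cost path #2: 6→5→9 push 3 @ unit cost 10 (adds 30)
shortest-cost path #3: 6→10→1→8→9 push 16 @ unit cost 15 (adds 240)
total cost = 280

Minimum cost for 20 units: 280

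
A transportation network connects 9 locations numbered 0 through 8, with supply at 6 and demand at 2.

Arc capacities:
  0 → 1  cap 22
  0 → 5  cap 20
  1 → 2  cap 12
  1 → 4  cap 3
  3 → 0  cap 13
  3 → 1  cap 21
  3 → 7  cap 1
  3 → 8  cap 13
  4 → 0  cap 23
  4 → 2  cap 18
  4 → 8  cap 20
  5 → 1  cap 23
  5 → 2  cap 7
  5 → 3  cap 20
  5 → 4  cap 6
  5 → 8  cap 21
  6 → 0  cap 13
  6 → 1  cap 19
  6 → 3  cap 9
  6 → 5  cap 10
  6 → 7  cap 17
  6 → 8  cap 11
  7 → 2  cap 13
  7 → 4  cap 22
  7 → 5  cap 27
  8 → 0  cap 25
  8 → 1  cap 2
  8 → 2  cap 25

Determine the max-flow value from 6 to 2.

Maximum flow value: 71

augment #1: 6→1→2 bottleneck 12, total now 12
augment #2: 6→5→2 bottleneck 7, total now 19
augment #3: 6→7→2 bottleneck 13, total now 32
augment #4: 6→8→2 bottleneck 11, total now 43
augment #5: 6→1→4→2 bottleneck 3, total now 46
augment #6: 6→3→8→2 bottleneck 9, total now 55
augment #7: 6→5→4→2 bottleneck 3, total now 58
augment #8: 6→7→4→2 bottleneck 4, total now 62
augment #9: 6→0→5→4→2 bottleneck 3, total now 65
augment #10: 6→0→5→8→2 bottleneck 5, total now 70
augment #11: 6→0→5→3→7→4→2 bottleneck 1, total now 71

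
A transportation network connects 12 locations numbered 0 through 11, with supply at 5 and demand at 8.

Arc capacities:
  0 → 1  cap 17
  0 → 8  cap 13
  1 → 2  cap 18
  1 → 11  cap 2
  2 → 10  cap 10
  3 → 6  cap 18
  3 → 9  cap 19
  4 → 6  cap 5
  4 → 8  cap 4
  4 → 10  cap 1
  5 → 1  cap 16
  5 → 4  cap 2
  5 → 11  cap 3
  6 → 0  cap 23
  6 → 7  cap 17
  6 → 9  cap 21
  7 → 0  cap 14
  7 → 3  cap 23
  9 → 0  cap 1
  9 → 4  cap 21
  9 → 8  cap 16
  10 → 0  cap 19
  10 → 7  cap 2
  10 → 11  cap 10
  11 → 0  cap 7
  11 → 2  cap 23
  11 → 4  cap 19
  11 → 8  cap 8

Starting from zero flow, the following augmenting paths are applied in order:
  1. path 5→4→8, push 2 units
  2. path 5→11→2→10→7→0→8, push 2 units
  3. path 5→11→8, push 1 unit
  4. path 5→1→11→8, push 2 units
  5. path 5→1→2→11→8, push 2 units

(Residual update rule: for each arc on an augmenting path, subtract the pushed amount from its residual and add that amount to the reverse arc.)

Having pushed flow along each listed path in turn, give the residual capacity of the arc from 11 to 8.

Residual capacity of (11,8): 3

after path 1 (5→4→8, push 2): res(11,8)=8
after path 2 (5→11→2→10→7→0→8, push 2): res(11,8)=8
after path 3 (5→11→8, push 1): res(11,8)=7
after path 4 (5→1→11→8, push 2): res(11,8)=5
after path 5 (5→1→2→11→8, push 2): res(11,8)=3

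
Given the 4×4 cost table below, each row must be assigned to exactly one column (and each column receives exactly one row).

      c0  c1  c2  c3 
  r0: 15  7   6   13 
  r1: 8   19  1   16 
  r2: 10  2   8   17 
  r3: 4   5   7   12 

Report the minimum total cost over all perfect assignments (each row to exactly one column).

optimal assignment: row0→col3 (cost 13), row1→col2 (cost 1), row2→col1 (cost 2), row3→col0 (cost 4)
total = 13 + 1 + 2 + 4 = 20

Minimum assignment cost: 20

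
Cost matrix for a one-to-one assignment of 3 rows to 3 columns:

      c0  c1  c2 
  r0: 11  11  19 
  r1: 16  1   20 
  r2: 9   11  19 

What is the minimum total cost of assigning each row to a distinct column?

optimal assignment: row0→col2 (cost 19), row1→col1 (cost 1), row2→col0 (cost 9)
total = 19 + 1 + 9 = 29

Minimum assignment cost: 29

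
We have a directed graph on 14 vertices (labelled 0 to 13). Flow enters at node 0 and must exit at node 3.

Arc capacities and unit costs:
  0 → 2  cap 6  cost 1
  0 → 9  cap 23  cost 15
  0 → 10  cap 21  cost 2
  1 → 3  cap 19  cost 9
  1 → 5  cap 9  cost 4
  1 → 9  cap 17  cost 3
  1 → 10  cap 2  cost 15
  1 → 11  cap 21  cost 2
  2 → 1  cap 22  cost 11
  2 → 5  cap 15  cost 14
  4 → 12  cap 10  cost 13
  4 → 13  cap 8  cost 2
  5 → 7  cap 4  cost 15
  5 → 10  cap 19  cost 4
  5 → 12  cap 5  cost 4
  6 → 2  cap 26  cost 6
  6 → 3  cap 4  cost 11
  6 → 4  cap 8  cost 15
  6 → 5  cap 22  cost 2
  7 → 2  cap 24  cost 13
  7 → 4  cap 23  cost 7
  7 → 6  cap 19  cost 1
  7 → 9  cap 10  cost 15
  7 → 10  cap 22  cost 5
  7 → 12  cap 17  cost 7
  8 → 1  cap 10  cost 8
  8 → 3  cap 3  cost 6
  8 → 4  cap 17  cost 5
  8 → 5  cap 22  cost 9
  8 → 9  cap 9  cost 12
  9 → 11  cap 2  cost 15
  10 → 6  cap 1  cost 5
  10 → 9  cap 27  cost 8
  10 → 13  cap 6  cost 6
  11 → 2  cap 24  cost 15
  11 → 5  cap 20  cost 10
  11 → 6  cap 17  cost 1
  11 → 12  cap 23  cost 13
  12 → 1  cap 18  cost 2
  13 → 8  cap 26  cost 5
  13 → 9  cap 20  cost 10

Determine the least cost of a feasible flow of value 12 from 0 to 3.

Minimum cost for 12 units: 261

shortest-cost path #1: 0→10→6→3 push 1 @ unit cost 18 (adds 18)
shortest-cost path #2: 0→10→13→8→3 push 3 @ unit cost 19 (adds 57)
shortest-cost path #3: 0→2→1→3 push 6 @ unit cost 21 (adds 126)
shortest-cost path #4: 0→10→13→8→1→3 push 2 @ unit cost 30 (adds 60)
total cost = 261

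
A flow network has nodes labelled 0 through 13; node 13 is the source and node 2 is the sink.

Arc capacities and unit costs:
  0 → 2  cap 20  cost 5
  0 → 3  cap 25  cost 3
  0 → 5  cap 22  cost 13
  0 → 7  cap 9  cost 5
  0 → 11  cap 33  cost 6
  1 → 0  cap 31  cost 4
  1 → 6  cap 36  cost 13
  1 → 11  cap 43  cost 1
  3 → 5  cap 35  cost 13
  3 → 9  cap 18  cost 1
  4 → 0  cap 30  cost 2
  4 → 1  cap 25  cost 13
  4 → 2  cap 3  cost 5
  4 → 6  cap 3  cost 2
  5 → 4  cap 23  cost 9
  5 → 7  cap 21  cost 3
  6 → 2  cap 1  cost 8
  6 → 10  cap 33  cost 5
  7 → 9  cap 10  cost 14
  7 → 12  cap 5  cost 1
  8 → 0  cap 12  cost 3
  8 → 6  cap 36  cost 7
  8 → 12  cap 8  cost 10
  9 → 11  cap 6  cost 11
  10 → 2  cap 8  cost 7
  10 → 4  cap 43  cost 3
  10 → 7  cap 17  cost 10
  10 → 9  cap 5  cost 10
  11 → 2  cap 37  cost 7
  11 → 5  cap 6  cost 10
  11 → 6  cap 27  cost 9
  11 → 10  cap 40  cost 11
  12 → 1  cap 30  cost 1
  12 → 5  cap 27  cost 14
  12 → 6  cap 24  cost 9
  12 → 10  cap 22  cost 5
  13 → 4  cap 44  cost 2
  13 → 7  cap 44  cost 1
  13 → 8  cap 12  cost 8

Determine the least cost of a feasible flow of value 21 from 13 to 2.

shortest-cost path #1: 13→4→2 push 3 @ unit cost 7 (adds 21)
shortest-cost path #2: 13→4→0→2 push 18 @ unit cost 9 (adds 162)
total cost = 183

Minimum cost for 21 units: 183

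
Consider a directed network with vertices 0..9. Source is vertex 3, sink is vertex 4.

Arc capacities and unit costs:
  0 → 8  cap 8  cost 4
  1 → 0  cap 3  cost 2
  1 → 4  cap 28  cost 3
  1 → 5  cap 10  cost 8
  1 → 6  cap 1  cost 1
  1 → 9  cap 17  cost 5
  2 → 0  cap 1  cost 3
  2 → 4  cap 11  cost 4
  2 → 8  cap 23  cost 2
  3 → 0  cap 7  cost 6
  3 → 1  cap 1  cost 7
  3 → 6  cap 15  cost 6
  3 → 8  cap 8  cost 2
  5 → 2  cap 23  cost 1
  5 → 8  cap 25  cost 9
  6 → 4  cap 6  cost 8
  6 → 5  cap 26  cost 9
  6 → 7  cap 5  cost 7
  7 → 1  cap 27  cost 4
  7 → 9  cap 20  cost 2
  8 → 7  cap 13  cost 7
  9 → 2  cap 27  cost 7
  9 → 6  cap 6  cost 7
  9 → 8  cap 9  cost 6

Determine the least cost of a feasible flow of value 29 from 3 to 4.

Minimum cost for 29 units: 522

shortest-cost path #1: 3→1→4 push 1 @ unit cost 10 (adds 10)
shortest-cost path #2: 3→6→4 push 6 @ unit cost 14 (adds 84)
shortest-cost path #3: 3→8→7→1→4 push 8 @ unit cost 16 (adds 128)
shortest-cost path #4: 3→6→7→1→4 push 5 @ unit cost 20 (adds 100)
shortest-cost path #5: 3→6→5→2→4 push 4 @ unit cost 20 (adds 80)
shortest-cost path #6: 3→0→8→7→1→4 push 5 @ unit cost 24 (adds 120)
total cost = 522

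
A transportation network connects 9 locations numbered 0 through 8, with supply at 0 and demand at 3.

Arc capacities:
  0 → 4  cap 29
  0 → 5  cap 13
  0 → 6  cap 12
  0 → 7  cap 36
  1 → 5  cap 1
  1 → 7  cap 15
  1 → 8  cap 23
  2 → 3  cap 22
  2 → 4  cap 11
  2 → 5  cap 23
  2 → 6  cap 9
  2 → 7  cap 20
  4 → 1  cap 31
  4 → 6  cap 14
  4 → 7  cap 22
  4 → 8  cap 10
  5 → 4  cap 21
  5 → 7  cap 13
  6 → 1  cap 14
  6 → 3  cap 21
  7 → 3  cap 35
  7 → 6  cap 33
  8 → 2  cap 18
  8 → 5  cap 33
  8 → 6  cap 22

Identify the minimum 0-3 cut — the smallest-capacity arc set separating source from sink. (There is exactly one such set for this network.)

Min-cut arcs: {(6,3), (7,3), (8,2)} (total capacity 74)

augment #1: 0→6→3 push 12
augment #2: 0→7→3 push 35
augment #3: 0→4→6→3 push 9
augment #4: 0→4→8→2→3 push 10
augment #5: 0→4→1→8→2→3 push 8
max flow = 74; residual-reachable set from 0 gives S-side
cut edges (S→T): {(6,3), (7,3), (8,2)} total cap 74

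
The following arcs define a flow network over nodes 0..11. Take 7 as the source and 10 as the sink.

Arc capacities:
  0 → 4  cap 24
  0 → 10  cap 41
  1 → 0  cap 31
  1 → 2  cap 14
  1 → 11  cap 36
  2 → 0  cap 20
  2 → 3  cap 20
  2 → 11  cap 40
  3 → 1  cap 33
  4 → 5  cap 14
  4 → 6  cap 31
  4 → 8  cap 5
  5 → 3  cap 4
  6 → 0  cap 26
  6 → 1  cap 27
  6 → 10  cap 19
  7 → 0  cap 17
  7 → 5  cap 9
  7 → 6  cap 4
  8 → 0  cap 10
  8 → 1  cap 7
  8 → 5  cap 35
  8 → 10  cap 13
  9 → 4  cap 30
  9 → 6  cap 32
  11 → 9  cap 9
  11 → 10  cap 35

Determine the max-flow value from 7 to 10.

Maximum flow value: 25

augment #1: 7→0→10 bottleneck 17, total now 17
augment #2: 7→6→10 bottleneck 4, total now 21
augment #3: 7→5→3→1→0→10 bottleneck 4, total now 25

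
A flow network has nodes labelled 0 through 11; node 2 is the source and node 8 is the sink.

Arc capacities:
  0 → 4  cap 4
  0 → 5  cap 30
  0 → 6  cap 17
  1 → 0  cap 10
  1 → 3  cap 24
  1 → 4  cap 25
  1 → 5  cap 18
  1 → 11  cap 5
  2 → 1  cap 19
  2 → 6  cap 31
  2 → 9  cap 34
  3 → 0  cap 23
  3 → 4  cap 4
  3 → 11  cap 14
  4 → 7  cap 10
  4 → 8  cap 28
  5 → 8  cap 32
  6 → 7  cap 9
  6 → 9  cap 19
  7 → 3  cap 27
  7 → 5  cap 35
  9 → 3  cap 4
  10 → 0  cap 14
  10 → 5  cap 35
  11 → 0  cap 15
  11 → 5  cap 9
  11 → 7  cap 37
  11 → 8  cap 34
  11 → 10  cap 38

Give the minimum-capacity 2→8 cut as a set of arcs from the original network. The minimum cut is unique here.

Min-cut arcs: {(2,1), (6,7), (9,3)} (total capacity 32)

augment #1: 2→1→4→8 push 19
augment #2: 2→6→7→5→8 push 9
augment #3: 2→9→3→4→8 push 4
max flow = 32; residual-reachable set from 2 gives S-side
cut edges (S→T): {(2,1), (6,7), (9,3)} total cap 32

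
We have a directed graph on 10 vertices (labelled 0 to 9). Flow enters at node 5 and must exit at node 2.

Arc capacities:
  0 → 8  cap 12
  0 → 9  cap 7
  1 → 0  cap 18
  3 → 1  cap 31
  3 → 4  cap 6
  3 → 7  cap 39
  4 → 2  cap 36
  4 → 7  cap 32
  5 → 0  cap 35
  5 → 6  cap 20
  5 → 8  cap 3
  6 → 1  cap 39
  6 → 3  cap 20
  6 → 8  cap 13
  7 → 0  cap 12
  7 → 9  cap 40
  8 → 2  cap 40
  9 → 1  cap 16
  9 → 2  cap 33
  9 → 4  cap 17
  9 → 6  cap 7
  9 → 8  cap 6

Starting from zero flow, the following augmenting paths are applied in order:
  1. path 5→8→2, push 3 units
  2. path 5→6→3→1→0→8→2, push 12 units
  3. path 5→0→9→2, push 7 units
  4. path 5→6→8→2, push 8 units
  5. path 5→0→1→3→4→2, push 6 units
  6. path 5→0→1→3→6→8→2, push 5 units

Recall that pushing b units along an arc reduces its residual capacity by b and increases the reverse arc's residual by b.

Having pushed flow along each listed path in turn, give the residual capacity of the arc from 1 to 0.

after path 1 (5→8→2, push 3): res(1,0)=18
after path 2 (5→6→3→1→0→8→2, push 12): res(1,0)=6
after path 3 (5→0→9→2, push 7): res(1,0)=6
after path 4 (5→6→8→2, push 8): res(1,0)=6
after path 5 (5→0→1→3→4→2, push 6): res(1,0)=12
after path 6 (5→0→1→3→6→8→2, push 5): res(1,0)=17

Residual capacity of (1,0): 17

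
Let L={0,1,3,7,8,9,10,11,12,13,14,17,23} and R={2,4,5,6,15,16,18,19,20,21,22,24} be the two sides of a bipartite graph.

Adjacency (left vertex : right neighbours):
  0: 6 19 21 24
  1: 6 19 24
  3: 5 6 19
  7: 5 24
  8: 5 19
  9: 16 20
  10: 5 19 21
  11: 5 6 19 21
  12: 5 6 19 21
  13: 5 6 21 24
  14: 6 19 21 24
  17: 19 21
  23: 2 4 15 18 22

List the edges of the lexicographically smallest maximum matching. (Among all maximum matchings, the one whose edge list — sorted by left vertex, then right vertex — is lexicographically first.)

|M| = 7 (so the lex-smallest maximum matching has 7 edges)
process left vertices in ascending order; for each, take the smallest-labelled available neighbour that still permits 7 edges overall, or leave it unmatched if none does
lex-smallest matching: {0-6, 1-19, 3-5, 7-24, 9-16, 10-21, 23-2}

Lex-smallest maximum matching: {(0,6), (1,19), (3,5), (7,24), (9,16), (10,21), (23,2)}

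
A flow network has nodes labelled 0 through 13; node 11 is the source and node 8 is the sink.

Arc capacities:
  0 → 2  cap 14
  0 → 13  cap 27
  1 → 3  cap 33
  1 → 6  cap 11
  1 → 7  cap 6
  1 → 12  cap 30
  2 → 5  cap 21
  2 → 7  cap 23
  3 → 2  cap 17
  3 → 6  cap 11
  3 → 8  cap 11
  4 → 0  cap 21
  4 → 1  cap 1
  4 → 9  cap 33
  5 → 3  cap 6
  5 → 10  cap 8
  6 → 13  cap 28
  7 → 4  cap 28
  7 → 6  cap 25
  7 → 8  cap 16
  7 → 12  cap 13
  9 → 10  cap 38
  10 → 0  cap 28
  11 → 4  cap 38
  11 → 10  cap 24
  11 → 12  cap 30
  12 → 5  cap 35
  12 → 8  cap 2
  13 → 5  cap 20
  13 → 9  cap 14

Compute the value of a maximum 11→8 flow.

augment #1: 11→12→8 bottleneck 2, total now 2
augment #2: 11→4→1→3→8 bottleneck 1, total now 3
augment #3: 11→12→5→3→8 bottleneck 6, total now 9
augment #4: 11→4→0→2→7→8 bottleneck 14, total now 23

Maximum flow value: 23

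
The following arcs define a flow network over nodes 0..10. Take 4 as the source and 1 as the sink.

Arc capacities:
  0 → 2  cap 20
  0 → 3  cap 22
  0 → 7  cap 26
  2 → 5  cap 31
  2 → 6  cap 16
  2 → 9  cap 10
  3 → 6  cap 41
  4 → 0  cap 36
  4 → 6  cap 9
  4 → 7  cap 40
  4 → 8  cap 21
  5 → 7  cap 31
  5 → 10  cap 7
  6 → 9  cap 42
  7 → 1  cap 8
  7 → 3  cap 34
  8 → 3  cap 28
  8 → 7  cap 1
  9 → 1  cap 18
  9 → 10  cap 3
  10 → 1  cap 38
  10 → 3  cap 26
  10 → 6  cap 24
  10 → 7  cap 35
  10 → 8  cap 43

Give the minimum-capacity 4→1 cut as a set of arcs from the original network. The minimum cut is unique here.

augment #1: 4→7→1 push 8
augment #2: 4→6→9→1 push 9
augment #3: 4→0→2→9→1 push 9
augment #4: 4→0→2→5→10→1 push 7
augment #5: 4→0→2→9→10→1 push 1
augment #6: 4→0→2→6→9→10→1 push 2
max flow = 36; residual-reachable set from 4 gives S-side
cut edges (S→T): {(5,10), (7,1), (9,1), (9,10)} total cap 36

Min-cut arcs: {(5,10), (7,1), (9,1), (9,10)} (total capacity 36)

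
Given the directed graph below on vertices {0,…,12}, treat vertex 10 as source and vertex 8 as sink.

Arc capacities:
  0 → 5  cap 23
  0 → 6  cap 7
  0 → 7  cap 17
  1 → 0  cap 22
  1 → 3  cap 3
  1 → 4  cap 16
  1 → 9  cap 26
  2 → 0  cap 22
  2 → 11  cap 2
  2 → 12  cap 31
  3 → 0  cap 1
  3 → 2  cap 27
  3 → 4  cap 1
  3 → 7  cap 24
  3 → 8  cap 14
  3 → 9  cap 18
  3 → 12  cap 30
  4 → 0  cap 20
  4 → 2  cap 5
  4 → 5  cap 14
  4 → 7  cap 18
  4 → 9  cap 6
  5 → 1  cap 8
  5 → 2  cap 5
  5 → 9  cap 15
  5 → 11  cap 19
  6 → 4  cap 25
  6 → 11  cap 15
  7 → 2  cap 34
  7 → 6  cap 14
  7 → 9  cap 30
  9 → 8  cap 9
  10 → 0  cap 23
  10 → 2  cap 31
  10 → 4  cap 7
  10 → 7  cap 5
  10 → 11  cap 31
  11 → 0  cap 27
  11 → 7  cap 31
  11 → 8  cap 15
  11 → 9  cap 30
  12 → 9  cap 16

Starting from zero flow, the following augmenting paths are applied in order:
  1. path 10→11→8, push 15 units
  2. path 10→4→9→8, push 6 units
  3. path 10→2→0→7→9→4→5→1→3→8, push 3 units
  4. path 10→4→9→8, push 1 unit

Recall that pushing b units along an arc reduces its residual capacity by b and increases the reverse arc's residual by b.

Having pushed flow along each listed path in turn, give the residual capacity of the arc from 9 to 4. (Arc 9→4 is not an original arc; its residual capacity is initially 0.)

Residual capacity of (9,4): 4

after path 1 (10→11→8, push 15): res(9,4)=0
after path 2 (10→4→9→8, push 6): res(9,4)=6
after path 3 (10→2→0→7→9→4→5→1→3→8, push 3): res(9,4)=3
after path 4 (10→4→9→8, push 1): res(9,4)=4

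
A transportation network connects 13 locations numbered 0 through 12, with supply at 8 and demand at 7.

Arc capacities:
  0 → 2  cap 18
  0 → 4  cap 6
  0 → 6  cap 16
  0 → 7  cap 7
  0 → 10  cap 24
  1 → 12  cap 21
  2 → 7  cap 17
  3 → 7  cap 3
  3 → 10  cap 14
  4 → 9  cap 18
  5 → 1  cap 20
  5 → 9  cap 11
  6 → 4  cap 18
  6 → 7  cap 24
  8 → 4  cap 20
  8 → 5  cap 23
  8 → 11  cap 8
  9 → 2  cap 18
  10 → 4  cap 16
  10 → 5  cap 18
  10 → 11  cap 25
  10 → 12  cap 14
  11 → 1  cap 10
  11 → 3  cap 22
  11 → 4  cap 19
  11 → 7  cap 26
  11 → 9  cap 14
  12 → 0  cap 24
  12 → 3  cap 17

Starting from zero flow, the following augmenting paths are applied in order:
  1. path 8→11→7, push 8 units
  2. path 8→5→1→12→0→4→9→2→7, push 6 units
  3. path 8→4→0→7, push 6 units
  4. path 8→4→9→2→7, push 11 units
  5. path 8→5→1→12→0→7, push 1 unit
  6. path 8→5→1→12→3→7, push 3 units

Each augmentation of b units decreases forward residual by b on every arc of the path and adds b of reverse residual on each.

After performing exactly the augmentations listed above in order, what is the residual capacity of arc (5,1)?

Residual capacity of (5,1): 10

after path 1 (8→11→7, push 8): res(5,1)=20
after path 2 (8→5→1→12→0→4→9→2→7, push 6): res(5,1)=14
after path 3 (8→4→0→7, push 6): res(5,1)=14
after path 4 (8→4→9→2→7, push 11): res(5,1)=14
after path 5 (8→5→1→12→0→7, push 1): res(5,1)=13
after path 6 (8→5→1→12→3→7, push 3): res(5,1)=10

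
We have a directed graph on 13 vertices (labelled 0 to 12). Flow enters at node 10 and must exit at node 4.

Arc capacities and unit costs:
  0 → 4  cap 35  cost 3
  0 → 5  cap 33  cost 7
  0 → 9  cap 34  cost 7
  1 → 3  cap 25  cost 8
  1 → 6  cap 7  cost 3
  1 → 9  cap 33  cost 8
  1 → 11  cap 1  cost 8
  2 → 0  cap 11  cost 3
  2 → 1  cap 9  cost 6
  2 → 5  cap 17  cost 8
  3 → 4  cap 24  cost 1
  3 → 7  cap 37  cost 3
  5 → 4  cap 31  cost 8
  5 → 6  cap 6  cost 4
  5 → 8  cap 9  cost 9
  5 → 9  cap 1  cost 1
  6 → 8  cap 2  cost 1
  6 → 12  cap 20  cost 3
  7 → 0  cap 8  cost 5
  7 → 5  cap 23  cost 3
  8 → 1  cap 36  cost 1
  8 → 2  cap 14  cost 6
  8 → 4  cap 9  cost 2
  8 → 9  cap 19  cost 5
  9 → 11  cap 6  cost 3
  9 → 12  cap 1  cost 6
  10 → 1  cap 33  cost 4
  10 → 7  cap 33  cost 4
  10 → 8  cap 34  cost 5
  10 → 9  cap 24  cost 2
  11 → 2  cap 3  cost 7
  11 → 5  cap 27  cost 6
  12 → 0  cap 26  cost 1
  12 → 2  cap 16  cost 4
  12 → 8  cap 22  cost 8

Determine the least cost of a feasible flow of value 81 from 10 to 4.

shortest-cost path #1: 10→8→4 push 9 @ unit cost 7 (adds 63)
shortest-cost path #2: 10→7→0→4 push 8 @ unit cost 12 (adds 96)
shortest-cost path #3: 10→9→12→0→4 push 1 @ unit cost 12 (adds 12)
shortest-cost path #4: 10→1→3→4 push 24 @ unit cost 13 (adds 312)
shortest-cost path #5: 10→1→6→12→0→4 push 7 @ unit cost 14 (adds 98)
shortest-cost path #6: 10→7→5→4 push 23 @ unit cost 15 (adds 345)
shortest-cost path #7: 10→8→2→0→4 push 9 @ unit cost 17 (adds 153)
total cost = 1079

Minimum cost for 81 units: 1079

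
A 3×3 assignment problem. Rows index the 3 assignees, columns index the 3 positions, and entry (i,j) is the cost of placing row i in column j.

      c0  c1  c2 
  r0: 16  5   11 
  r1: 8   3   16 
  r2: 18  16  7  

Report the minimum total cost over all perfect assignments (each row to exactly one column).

Minimum assignment cost: 20

optimal assignment: row0→col1 (cost 5), row1→col0 (cost 8), row2→col2 (cost 7)
total = 5 + 8 + 7 = 20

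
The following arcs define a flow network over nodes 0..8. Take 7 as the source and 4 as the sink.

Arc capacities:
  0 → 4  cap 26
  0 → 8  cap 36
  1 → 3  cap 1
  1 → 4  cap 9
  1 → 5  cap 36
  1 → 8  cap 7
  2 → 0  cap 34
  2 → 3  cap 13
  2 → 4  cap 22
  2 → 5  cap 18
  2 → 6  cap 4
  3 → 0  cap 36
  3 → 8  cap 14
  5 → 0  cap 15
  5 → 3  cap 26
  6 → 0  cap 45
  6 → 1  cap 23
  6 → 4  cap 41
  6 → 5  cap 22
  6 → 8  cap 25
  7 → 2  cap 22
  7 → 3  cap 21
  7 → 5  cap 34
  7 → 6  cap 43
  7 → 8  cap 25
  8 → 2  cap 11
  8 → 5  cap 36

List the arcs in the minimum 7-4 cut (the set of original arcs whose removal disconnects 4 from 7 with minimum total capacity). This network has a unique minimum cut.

Min-cut arcs: {(0,4), (2,4), (2,6), (7,6)} (total capacity 95)

augment #1: 7→2→4 push 22
augment #2: 7→6→4 push 41
augment #3: 7→3→0→4 push 21
augment #4: 7→5→0→4 push 5
augment #5: 7→6→1→4 push 2
augment #6: 7→8→2→6→1→4 push 4
max flow = 95; residual-reachable set from 7 gives S-side
cut edges (S→T): {(0,4), (2,4), (2,6), (7,6)} total cap 95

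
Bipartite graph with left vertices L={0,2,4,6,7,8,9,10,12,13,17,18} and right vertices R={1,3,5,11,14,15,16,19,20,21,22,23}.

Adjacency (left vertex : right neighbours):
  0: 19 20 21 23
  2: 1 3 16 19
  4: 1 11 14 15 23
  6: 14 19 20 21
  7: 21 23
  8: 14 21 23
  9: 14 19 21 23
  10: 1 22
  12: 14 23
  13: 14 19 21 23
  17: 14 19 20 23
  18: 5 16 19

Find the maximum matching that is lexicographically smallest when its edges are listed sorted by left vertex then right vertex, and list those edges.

|M| = 9 (so the lex-smallest maximum matching has 9 edges)
process left vertices in ascending order; for each, take the smallest-labelled available neighbour that still permits 9 edges overall, or leave it unmatched if none does
lex-smallest matching: {0-19, 2-1, 4-11, 6-14, 7-21, 8-23, 10-22, 17-20, 18-5}

Lex-smallest maximum matching: {(0,19), (2,1), (4,11), (6,14), (7,21), (8,23), (10,22), (17,20), (18,5)}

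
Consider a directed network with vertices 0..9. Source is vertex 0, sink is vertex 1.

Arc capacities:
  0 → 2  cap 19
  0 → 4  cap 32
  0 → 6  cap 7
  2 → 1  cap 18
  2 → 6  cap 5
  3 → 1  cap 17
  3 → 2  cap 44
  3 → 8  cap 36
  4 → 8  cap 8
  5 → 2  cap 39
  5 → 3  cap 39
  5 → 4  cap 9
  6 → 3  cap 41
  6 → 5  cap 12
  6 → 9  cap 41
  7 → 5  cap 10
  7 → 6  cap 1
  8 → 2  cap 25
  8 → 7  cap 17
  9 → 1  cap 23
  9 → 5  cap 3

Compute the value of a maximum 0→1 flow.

augment #1: 0→2→1 bottleneck 18, total now 18
augment #2: 0→6→3→1 bottleneck 7, total now 25
augment #3: 0→2→6→3→1 bottleneck 1, total now 26
augment #4: 0→4→8→2→6→3→1 bottleneck 4, total now 30
augment #5: 0→4→8→7→5→3→1 bottleneck 4, total now 34

Maximum flow value: 34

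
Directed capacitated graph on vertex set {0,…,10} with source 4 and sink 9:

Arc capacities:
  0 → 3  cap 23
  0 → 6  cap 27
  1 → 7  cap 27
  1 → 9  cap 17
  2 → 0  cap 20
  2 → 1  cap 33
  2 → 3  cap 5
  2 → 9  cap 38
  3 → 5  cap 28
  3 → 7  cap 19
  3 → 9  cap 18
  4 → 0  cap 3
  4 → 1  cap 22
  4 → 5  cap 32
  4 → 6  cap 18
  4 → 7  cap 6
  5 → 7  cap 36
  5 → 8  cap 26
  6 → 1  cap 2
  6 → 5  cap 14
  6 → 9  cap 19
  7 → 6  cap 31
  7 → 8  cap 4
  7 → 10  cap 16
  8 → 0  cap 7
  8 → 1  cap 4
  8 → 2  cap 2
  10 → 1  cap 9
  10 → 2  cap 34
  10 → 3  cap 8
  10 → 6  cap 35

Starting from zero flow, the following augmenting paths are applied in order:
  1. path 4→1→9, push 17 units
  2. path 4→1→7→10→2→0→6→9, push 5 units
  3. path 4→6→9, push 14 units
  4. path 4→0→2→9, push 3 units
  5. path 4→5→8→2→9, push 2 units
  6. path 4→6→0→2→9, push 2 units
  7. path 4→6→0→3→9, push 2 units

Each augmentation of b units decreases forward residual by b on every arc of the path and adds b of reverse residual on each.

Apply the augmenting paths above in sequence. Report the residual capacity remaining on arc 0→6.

after path 1 (4→1→9, push 17): res(0,6)=27
after path 2 (4→1→7→10→2→0→6→9, push 5): res(0,6)=22
after path 3 (4→6→9, push 14): res(0,6)=22
after path 4 (4→0→2→9, push 3): res(0,6)=22
after path 5 (4→5→8→2→9, push 2): res(0,6)=22
after path 6 (4→6→0→2→9, push 2): res(0,6)=24
after path 7 (4→6→0→3→9, push 2): res(0,6)=26

Residual capacity of (0,6): 26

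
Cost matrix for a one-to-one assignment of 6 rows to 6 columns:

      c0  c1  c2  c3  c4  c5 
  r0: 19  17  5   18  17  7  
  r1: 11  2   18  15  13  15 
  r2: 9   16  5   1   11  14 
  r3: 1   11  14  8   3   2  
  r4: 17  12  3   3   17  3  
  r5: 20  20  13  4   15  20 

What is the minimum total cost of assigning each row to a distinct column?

one of 2 optimal assignments: row0→col2 (cost 5), row1→col1 (cost 2), row2→col0 (cost 9), row3→col4 (cost 3), row4→col5 (cost 3), row5→col3 (cost 4)
total = 5 + 2 + 9 + 3 + 3 + 4 = 26

Minimum assignment cost: 26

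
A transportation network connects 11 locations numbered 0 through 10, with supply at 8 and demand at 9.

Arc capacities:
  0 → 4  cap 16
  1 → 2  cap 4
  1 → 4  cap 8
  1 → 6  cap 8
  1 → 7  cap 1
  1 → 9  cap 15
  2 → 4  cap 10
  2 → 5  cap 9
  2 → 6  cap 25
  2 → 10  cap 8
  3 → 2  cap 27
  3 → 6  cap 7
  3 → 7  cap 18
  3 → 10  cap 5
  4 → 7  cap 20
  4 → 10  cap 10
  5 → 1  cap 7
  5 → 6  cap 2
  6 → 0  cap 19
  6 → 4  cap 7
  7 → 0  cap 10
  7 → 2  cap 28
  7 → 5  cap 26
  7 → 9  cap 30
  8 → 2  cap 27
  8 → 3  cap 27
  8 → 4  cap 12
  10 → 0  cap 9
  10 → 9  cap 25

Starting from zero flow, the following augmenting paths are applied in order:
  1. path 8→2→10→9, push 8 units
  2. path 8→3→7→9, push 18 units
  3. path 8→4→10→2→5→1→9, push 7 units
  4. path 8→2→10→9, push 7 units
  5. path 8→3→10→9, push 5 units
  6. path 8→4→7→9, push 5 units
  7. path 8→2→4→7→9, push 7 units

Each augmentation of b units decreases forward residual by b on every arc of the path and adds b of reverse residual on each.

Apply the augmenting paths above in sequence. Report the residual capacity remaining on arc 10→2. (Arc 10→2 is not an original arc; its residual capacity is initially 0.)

after path 1 (8→2→10→9, push 8): res(10,2)=8
after path 2 (8→3→7→9, push 18): res(10,2)=8
after path 3 (8→4→10→2→5→1→9, push 7): res(10,2)=1
after path 4 (8→2→10→9, push 7): res(10,2)=8
after path 5 (8→3→10→9, push 5): res(10,2)=8
after path 6 (8→4→7→9, push 5): res(10,2)=8
after path 7 (8→2→4→7→9, push 7): res(10,2)=8

Residual capacity of (10,2): 8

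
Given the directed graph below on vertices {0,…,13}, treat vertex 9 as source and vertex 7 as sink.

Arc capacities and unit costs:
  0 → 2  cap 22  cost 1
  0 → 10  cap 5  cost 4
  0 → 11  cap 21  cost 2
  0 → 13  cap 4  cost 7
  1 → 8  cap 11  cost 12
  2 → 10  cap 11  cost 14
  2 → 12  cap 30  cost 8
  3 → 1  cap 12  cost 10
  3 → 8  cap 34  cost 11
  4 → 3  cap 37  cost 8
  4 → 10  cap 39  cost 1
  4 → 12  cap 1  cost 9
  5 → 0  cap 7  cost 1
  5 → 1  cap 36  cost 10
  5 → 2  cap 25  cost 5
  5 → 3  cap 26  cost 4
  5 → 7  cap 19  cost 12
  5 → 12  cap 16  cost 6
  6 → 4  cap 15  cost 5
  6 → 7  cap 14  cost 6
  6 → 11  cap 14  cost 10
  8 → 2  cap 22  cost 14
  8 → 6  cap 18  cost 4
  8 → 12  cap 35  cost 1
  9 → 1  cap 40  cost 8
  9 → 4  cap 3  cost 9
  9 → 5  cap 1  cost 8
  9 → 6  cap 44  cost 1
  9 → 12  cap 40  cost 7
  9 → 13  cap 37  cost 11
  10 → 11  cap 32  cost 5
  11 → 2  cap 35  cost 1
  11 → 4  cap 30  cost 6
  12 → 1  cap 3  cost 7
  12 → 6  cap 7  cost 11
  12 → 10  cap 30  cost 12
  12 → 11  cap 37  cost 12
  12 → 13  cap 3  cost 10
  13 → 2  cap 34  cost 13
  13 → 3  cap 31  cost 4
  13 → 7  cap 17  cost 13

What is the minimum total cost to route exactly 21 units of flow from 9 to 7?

Minimum cost for 21 units: 262

shortest-cost path #1: 9→6→7 push 14 @ unit cost 7 (adds 98)
shortest-cost path #2: 9→5→7 push 1 @ unit cost 20 (adds 20)
shortest-cost path #3: 9→13→7 push 6 @ unit cost 24 (adds 144)
total cost = 262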